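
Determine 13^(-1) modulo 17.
13^(-1) ≡ 4 (mod 17). Verification: 13 × 4 = 52 ≡ 1 (mod 17)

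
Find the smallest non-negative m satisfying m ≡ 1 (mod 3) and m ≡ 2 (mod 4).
M = 3 × 4 = 12. M₁ = 4, y₁ ≡ 1 (mod 3). M₂ = 3, y₂ ≡ 3 (mod 4). m = 1×4×1 + 2×3×3 ≡ 10 (mod 12)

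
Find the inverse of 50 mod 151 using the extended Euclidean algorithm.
Extended GCD: 50(-3) + 151(1) = 1. So 50^(-1) ≡ 148 ≡ 148 (mod 151). Verify: 50 × 148 = 7400 ≡ 1 (mod 151)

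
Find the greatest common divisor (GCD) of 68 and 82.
2

Using the Euclidean algorithm:
68 = 0 × 82 + 68
82 = 1 × 68 + 14
68 = 4 × 14 + 12
14 = 1 × 12 + 2
12 = 6 × 2 + 0

GCD(68, 82) = 2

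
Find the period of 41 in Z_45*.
Powers of 41 mod 45: 41^1≡41, 41^2≡16, 41^3≡26, 41^4≡31, 41^5≡11, 41^6≡1. Order = 6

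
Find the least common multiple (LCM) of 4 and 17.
68

First find GCD(4, 17) using the Euclidean algorithm:
4 = 0 × 17 + 4
17 = 4 × 4 + 1
4 = 4 × 1 + 0
GCD(4, 17) = 1

LCM formula: LCM(a, b) = (a × b) / GCD(a, b)
LCM(4, 17) = (4 × 17) / 1
LCM(4, 17) = 68 / 1
LCM(4, 17) = 68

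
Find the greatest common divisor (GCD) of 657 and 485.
1

Using the Euclidean algorithm:
657 = 1 × 485 + 172
485 = 2 × 172 + 141
172 = 1 × 141 + 31
141 = 4 × 31 + 17
31 = 1 × 17 + 14
17 = 1 × 14 + 3
14 = 4 × 3 + 2
3 = 1 × 2 + 1
2 = 2 × 1 + 0

GCD(657, 485) = 1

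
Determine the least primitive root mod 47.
p - 1 = 46 has prime divisors 2, 23. h is a primitive root mod 47 iff h^(46/q) ≢ 1 (mod 47) for each such q.
h = 2: 2^23 ≡ 1, 2^2 ≡ 4 (mod 47); 2^23 ≡ 1, so not a primitive root.
h = 3: 3^23 ≡ 1, 3^2 ≡ 9 (mod 47); 3^23 ≡ 1, so not a primitive root.
h = 4: 4^23 ≡ 1, 4^2 ≡ 16 (mod 47); 4^23 ≡ 1, so not a primitive root.
h = 5: 5^23 ≡ 46, 5^2 ≡ 25 (mod 47); none is 1, so 5 has order 46 and is a primitive root.
The smallest primitive root mod 47 is g = 5.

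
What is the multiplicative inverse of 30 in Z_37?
21

Using Extended Euclidean Algorithm:
gcd(30, 37) = 1
Bezout coefficients: 30 × -16 + 37 × 13 = 1
So 30 × -16 ≡ 1 (mod 37)
The inverse is -16 mod 37 = 21
Verification: 30 × 21 = 630 = 17 × 37 + 1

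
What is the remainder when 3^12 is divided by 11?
Using Fermat: 3^{10} ≡ 1 (mod 11). 12 ≡ 2 (mod 10). So 3^{12} ≡ 3^{2} ≡ 9 (mod 11)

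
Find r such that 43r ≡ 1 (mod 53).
43^(-1) ≡ 37 (mod 53). Verification: 43 × 37 = 1591 ≡ 1 (mod 53)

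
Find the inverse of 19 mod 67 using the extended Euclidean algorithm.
Extended GCD: 19(-7) + 67(2) = 1. So 19^(-1) ≡ 60 ≡ 60 (mod 67). Verify: 19 × 60 = 1140 ≡ 1 (mod 67)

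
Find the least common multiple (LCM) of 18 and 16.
144

First find GCD(18, 16) using the Euclidean algorithm:
18 = 1 × 16 + 2
16 = 8 × 2 + 0
GCD(18, 16) = 2

LCM formula: LCM(a, b) = (a × b) / GCD(a, b)
LCM(18, 16) = (18 × 16) / 2
LCM(18, 16) = 288 / 2
LCM(18, 16) = 144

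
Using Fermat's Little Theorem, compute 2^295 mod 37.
By Fermat: 2^{36} ≡ 1 (mod 37). 295 ≡ 7 (mod 36). So 2^{295} ≡ 2^{7} ≡ 17 (mod 37)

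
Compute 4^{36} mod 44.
4

Using successive squaring:
Binary expansion of 36: 100100
Powers of 4 mod 44 (each is the square of the previous):
  4^1 ≡ 4 (mod 44)
  4^2 ≡ 4² = 16 ≡ 16 (mod 44)
  4^4 ≡ 16² = 256 ≡ 36 (mod 44)
  4^8 ≡ 36² = 1296 ≡ 20 (mod 44)
  4^16 ≡ 20² = 400 ≡ 4 (mod 44)
  4^32 ≡ 4² = 16 ≡ 16 (mod 44)
36 = 32 + 4, so 4^36 = 4^32 × 4^4 ≡ 16 × 36 (mod 44)
Multiplying step by step:
  16 × 36 = 576 ≡ 4 (mod 44)
Result: 4^36 ≡ 4 (mod 44)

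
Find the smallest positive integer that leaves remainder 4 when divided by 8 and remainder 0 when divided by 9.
M = 8 × 9 = 72. M₁ = 9, y₁ ≡ 1 (mod 8). M₂ = 8, y₂ ≡ 8 (mod 9). m = 4×9×1 + 0×8×8 ≡ 36 (mod 72). The smallest positive such number is 36.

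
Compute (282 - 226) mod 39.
17

(282 - 226) = 56
56 mod 39 = 17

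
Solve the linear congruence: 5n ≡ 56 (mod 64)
24

Since gcd(5, 64) = 1 divides 56, a solution exists.
Multiply both sides by the inverse of 5 mod 64:
  5^(-1) mod 64 = 13
  x ≡ 13 × 56 ≡ 728 ≡ 24 (mod 64)
Verification: 5 × 24 = 120 = 1 × 64 + 56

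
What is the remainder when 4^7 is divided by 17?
7 = 4 + 2 + 1 (binary 111). Repeated squaring mod 17: 4^1 ≡ 4; 4^2 ≡ 4² = 16 ≡ 16; 4^4 ≡ 16² = 256 ≡ 1. Multiply: 4^7 = 4^4 × 4^2 × 4^1 ≡ 1 × 16 × 4 (mod 17): 1 × 16 = 16 ≡ 16; 16 × 4 = 64 ≡ 13. So 4^7 ≡ 13 (mod 17).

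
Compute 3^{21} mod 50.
3

Using successive squaring:
Binary expansion of 21: 10101
Powers of 3 mod 50 (each is the square of the previous):
  3^1 ≡ 3 (mod 50)
  3^2 ≡ 3² = 9 ≡ 9 (mod 50)
  3^4 ≡ 9² = 81 ≡ 31 (mod 50)
  3^8 ≡ 31² = 961 ≡ 11 (mod 50)
  3^16 ≡ 11² = 121 ≡ 21 (mod 50)
21 = 16 + 4 + 1, so 3^21 = 3^16 × 3^4 × 3^1 ≡ 21 × 31 × 3 (mod 50)
Multiplying step by step:
  21 × 31 = 651 ≡ 1 (mod 50)
  1 × 3 = 3 ≡ 3 (mod 50)
Result: 3^21 ≡ 3 (mod 50)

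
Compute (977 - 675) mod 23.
3

(977 - 675) = 302
302 mod 23 = 3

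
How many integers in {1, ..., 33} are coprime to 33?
20

Prime factorization: 33 = 3 × 11
Using the formula φ(n) = n × Π(1 - 1/p) for each prime factor p:
φ(33) = 33 × (1 - 1/3) × (1 - 1/11)
φ(33) = 20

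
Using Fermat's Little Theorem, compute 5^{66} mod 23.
1

By Fermat's Little Theorem, a^(p-1) ≡ 1 (mod p) for prime p and gcd(a, p) = 1
Here p = 23, so 5^22 ≡ 1 (mod 23)
We can reduce the exponent: 66 mod 22 = 0
So 5^66 ≡ 5^0 (mod 23)
Computing: 5^0 mod 23 = 1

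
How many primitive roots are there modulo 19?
6

The number of primitive roots modulo p is φ(p-1) = φ(18)
φ(18) = 6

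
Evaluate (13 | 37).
(13/37) = 13^{18} mod 37 = -1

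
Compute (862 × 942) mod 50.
4

(862 × 942) = 812004
812004 mod 50 = 4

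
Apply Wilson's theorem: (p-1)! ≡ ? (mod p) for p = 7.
By Wilson's theorem, (6)! ≡ -1 ≡ 6 (mod 7)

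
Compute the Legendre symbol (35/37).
(35/37) = 35^{18} mod 37 = -1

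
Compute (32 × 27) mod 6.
0

(32 × 27) = 864
864 mod 6 = 0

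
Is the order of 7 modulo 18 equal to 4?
No, the actual order is 3, not 4.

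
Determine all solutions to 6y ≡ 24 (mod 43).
4

Since gcd(6, 43) = 1 divides 24, a solution exists.
Multiply both sides by the inverse of 6 mod 43:
  6^(-1) mod 43 = 36
  x ≡ 36 × 24 ≡ 864 ≡ 4 (mod 43)
Verification: 6 × 4 = 24 = 0 × 43 + 24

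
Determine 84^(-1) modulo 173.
84^(-1) ≡ 138 (mod 173). Verification: 84 × 138 = 11592 ≡ 1 (mod 173)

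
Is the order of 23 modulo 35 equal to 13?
No, the actual order is 12, not 13.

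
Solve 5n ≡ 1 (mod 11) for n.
5^(-1) ≡ 9 (mod 11). Verification: 5 × 9 = 45 ≡ 1 (mod 11)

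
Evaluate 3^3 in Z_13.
3 = 2 + 1 (binary 11). Repeated squaring mod 13: 3^1 ≡ 3; 3^2 ≡ 3² = 9 ≡ 9. Multiply: 3^3 = 3^2 × 3^1 ≡ 9 × 3 (mod 13): 9 × 3 = 27 ≡ 1. So 3^3 ≡ 1 (mod 13).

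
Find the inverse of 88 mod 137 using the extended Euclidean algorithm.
Extended GCD: 88(-14) + 137(9) = 1. So 88^(-1) ≡ 123 ≡ 123 (mod 137). Verify: 88 × 123 = 10824 ≡ 1 (mod 137)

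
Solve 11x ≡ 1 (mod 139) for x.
11^(-1) ≡ 38 (mod 139). Verification: 11 × 38 = 418 ≡ 1 (mod 139)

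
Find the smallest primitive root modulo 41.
p - 1 = 40 has prime divisors 2, 5. h is a primitive root mod 41 iff h^(40/q) ≢ 1 (mod 41) for each such q.
h = 2: 2^20 ≡ 1, 2^8 ≡ 10 (mod 41); 2^20 ≡ 1, so not a primitive root.
h = 3: 3^20 ≡ 40, 3^8 ≡ 1 (mod 41); 3^8 ≡ 1, so not a primitive root.
h = 4: 4^20 ≡ 1, 4^8 ≡ 18 (mod 41); 4^20 ≡ 1, so not a primitive root.
h = 5: 5^20 ≡ 1, 5^8 ≡ 18 (mod 41); 5^20 ≡ 1, so not a primitive root.
h = 6: 6^20 ≡ 40, 6^8 ≡ 10 (mod 41); none is 1, so 6 has order 40 and is a primitive root.
The smallest primitive root mod 41 is g = 6.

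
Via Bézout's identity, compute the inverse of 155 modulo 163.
Extended GCD: 155(61) + 163(-58) = 1. So 155^(-1) ≡ 61 ≡ 61 (mod 163). Verify: 155 × 61 = 9455 ≡ 1 (mod 163)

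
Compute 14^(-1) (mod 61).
14^(-1) ≡ 48 (mod 61). Verification: 14 × 48 = 672 ≡ 1 (mod 61)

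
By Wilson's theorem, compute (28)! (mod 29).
By Wilson's theorem, (28)! ≡ -1 ≡ 28 (mod 29)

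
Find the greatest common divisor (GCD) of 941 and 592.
1

Using the Euclidean algorithm:
941 = 1 × 592 + 349
592 = 1 × 349 + 243
349 = 1 × 243 + 106
243 = 2 × 106 + 31
106 = 3 × 31 + 13
31 = 2 × 13 + 5
13 = 2 × 5 + 3
5 = 1 × 3 + 2
3 = 1 × 2 + 1
2 = 2 × 1 + 0

GCD(941, 592) = 1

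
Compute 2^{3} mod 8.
0

Using successive squaring:
Binary expansion of 3: 11
Powers of 2 mod 8 (each is the square of the previous):
  2^1 ≡ 2 (mod 8)
  2^2 ≡ 2² = 4 ≡ 4 (mod 8)
3 = 2 + 1, so 2^3 = 2^2 × 2^1 ≡ 4 × 2 (mod 8)
Multiplying step by step:
  4 × 2 = 8 ≡ 0 (mod 8)
Result: 2^3 ≡ 0 (mod 8)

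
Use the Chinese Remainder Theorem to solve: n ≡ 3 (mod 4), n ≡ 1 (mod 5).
M = 4 × 5 = 20. M₁ = 5, y₁ ≡ 1 (mod 4). M₂ = 4, y₂ ≡ 4 (mod 5). n = 3×5×1 + 1×4×4 ≡ 11 (mod 20)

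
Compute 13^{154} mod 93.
10

Using successive squaring:
Binary expansion of 154: 10011010
Powers of 13 mod 93 (each is the square of the previous):
  13^1 ≡ 13 (mod 93)
  13^2 ≡ 13² = 169 ≡ 76 (mod 93)
  13^4 ≡ 76² = 5776 ≡ 10 (mod 93)
  13^8 ≡ 10² = 100 ≡ 7 (mod 93)
  13^16 ≡ 7² = 49 ≡ 49 (mod 93)
  13^32 ≡ 49² = 2401 ≡ 76 (mod 93)
  13^64 ≡ 76² = 5776 ≡ 10 (mod 93)
  13^128 ≡ 10² = 100 ≡ 7 (mod 93)
154 = 128 + 16 + 8 + 2, so 13^154 = 13^128 × 13^16 × 13^8 × 13^2 ≡ 7 × 49 × 7 × 76 (mod 93)
Multiplying step by step:
  7 × 49 = 343 ≡ 64 (mod 93)
  64 × 7 = 448 ≡ 76 (mod 93)
  76 × 76 = 5776 ≡ 10 (mod 93)
Result: 13^154 ≡ 10 (mod 93)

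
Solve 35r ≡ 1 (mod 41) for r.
35^(-1) ≡ 34 (mod 41). Verification: 35 × 34 = 1190 ≡ 1 (mod 41)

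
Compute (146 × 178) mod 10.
8

(146 × 178) = 25988
25988 mod 10 = 8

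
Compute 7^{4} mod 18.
7

Using successive squaring:
Binary expansion of 4: 100
Powers of 7 mod 18 (each is the square of the previous):
  7^1 ≡ 7 (mod 18)
  7^2 ≡ 7² = 49 ≡ 13 (mod 18)
  7^4 ≡ 13² = 169 ≡ 7 (mod 18)
4 is a power of 2, so 7^4 is the last square: ≡ 7 (mod 18)
Result: 7^4 ≡ 7 (mod 18)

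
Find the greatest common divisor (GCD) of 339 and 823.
1

Using the Euclidean algorithm:
339 = 0 × 823 + 339
823 = 2 × 339 + 145
339 = 2 × 145 + 49
145 = 2 × 49 + 47
49 = 1 × 47 + 2
47 = 23 × 2 + 1
2 = 2 × 1 + 0

GCD(339, 823) = 1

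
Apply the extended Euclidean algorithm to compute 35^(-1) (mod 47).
Extended GCD: 35(-4) + 47(3) = 1. So 35^(-1) ≡ 43 ≡ 43 (mod 47). Verify: 35 × 43 = 1505 ≡ 1 (mod 47)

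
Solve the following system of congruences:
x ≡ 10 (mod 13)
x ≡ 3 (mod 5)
23

Using the Chinese Remainder Theorem:
M = product of moduli = 65
For equation 1: M_1 = 5, 5 ≡ 5 (mod 13), inverse of 5 mod 13 is 8 (check: 5 × 8 = 40 ≡ 1 (mod 13))
For equation 2: M_2 = 13, 13 ≡ 3 (mod 5), inverse of 13 mod 5 is 2 (check: 3 × 2 = 6 ≡ 1 (mod 5))
Combine: x ≡ Σ r_i×M_i×(M_i⁻¹ mod m_i) = 10×5×8 + 3×13×2 = 400 + 78 = 478
478 mod 65 = 23
x ≡ 23 (mod 65)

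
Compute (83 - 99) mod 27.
11

(83 - 99) = -16
-16 mod 27 = 11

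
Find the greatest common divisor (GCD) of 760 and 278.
2

Using the Euclidean algorithm:
760 = 2 × 278 + 204
278 = 1 × 204 + 74
204 = 2 × 74 + 56
74 = 1 × 56 + 18
56 = 3 × 18 + 2
18 = 9 × 2 + 0

GCD(760, 278) = 2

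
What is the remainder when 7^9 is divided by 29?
9 = 8 + 1 (binary 1001). Repeated squaring mod 29: 7^1 ≡ 7; 7^2 ≡ 7² = 49 ≡ 20; 7^4 ≡ 20² = 400 ≡ 23; 7^8 ≡ 23² = 529 ≡ 7. Multiply: 7^9 = 7^8 × 7^1 ≡ 7 × 7 (mod 29): 7 × 7 = 49 ≡ 20. So 7^9 ≡ 20 (mod 29).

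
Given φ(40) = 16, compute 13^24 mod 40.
By Euler: 13^{16} ≡ 1 (mod 40) since gcd(13, 40) = 1. 24 = 1×16 + 8. So 13^{24} ≡ 13^{8} ≡ 1 (mod 40)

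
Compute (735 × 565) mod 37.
24

(735 × 565) = 415275
415275 mod 37 = 24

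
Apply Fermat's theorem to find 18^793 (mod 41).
By Fermat: 18^{40} ≡ 1 (mod 41). 793 ≡ 33 (mod 40). So 18^{793} ≡ 18^{33} ≡ 10 (mod 41)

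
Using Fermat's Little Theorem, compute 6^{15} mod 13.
8

By Fermat's Little Theorem, a^(p-1) ≡ 1 (mod p) for prime p and gcd(a, p) = 1
Here p = 13, so 6^12 ≡ 1 (mod 13)
We can reduce the exponent: 15 mod 12 = 3
So 6^15 ≡ 6^3 (mod 13)
Computing: 6^3 mod 13 = 8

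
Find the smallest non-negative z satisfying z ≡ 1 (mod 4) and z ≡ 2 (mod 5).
M = 4 × 5 = 20. M₁ = 5, y₁ ≡ 1 (mod 4). M₂ = 4, y₂ ≡ 4 (mod 5). z = 1×5×1 + 2×4×4 ≡ 17 (mod 20)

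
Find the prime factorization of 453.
3 × 151

Divide by primes starting from smallest:
453 ÷ 3 = 151
151 ÷ 151 = 1

453 = 3 × 151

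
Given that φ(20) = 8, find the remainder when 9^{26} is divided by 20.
By Euler: 9^{8} ≡ 1 (mod 20) since gcd(9, 20) = 1. 26 = 3×8 + 2. So 9^{26} ≡ 9^{2} ≡ 1 (mod 20)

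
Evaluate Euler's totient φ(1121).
1044

Prime factorization: 1121 = 19 × 59
Using the formula φ(n) = n × Π(1 - 1/p) for each prime factor p:
φ(1121) = 1121 × (1 - 1/19) × (1 - 1/59)
φ(1121) = 1044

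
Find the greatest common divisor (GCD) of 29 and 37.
1

Using the Euclidean algorithm:
29 = 0 × 37 + 29
37 = 1 × 29 + 8
29 = 3 × 8 + 5
8 = 1 × 5 + 3
5 = 1 × 3 + 2
3 = 1 × 2 + 1
2 = 2 × 1 + 0

GCD(29, 37) = 1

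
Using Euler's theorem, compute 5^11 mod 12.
By Euler: 5^{4} ≡ 1 (mod 12) since gcd(5, 12) = 1. 11 = 2×4 + 3. So 5^{11} ≡ 5^{3} ≡ 5 (mod 12)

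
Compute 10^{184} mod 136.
16

Using successive squaring:
Binary expansion of 184: 10111000
Powers of 10 mod 136 (each is the square of the previous):
  10^1 ≡ 10 (mod 136)
  10^2 ≡ 10² = 100 ≡ 100 (mod 136)
  10^4 ≡ 100² = 10000 ≡ 72 (mod 136)
  10^8 ≡ 72² = 5184 ≡ 16 (mod 136)
  10^16 ≡ 16² = 256 ≡ 120 (mod 136)
  10^32 ≡ 120² = 14400 ≡ 120 (mod 136)
  10^64 ≡ 120² = 14400 ≡ 120 (mod 136)
  10^128 ≡ 120² = 14400 ≡ 120 (mod 136)
184 = 128 + 32 + 16 + 8, so 10^184 = 10^128 × 10^32 × 10^16 × 10^8 ≡ 120 × 120 × 120 × 16 (mod 136)
Multiplying step by step:
  120 × 120 = 14400 ≡ 120 (mod 136)
  120 × 120 = 14400 ≡ 120 (mod 136)
  120 × 16 = 1920 ≡ 16 (mod 136)
Result: 10^184 ≡ 16 (mod 136)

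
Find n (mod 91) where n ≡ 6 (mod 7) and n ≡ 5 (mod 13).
M = 7 × 13 = 91. M₁ = 13, y₁ ≡ 6 (mod 7). M₂ = 7, y₂ ≡ 2 (mod 13). n = 6×13×6 + 5×7×2 ≡ 83 (mod 91)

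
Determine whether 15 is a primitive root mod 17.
p - 1 = 16 has prime divisors 2. Check 15^(16/q) mod 17 for each: 15^(16/2) = 15^8 ≡ 1 (mod 17). Since 15^8 ≡ 1 (mod 17), the order of 15 divides 8 (in fact the order is 8) ≠ 16, so it is not a primitive root.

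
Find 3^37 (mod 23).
Using Fermat: 3^{22} ≡ 1 (mod 23). 37 ≡ 15 (mod 22). So 3^{37} ≡ 3^{15} ≡ 12 (mod 23)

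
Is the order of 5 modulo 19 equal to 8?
No, the actual order is 9, not 8.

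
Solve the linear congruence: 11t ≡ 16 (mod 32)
16

Since gcd(11, 32) = 1 divides 16, a solution exists.
Multiply both sides by the inverse of 11 mod 32:
  11^(-1) mod 32 = 3
  x ≡ 3 × 16 ≡ 48 ≡ 16 (mod 32)
Verification: 11 × 16 = 176 = 5 × 32 + 16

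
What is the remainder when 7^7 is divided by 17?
7 = 4 + 2 + 1 (binary 111). Repeated squaring mod 17: 7^1 ≡ 7; 7^2 ≡ 7² = 49 ≡ 15; 7^4 ≡ 15² = 225 ≡ 4. Multiply: 7^7 = 7^4 × 7^2 × 7^1 ≡ 4 × 15 × 7 (mod 17): 4 × 15 = 60 ≡ 9; 9 × 7 = 63 ≡ 12. So 7^7 ≡ 12 (mod 17).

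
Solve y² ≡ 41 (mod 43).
The square roots of 41 mod 43 are 16 and 27. Verify: 16² = 256 ≡ 41 (mod 43)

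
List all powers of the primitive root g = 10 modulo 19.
g^1, g^2, ..., g^{18} mod 19: {10, 5, 12, 6, 3, 11, 15, 17, 18, 9, 14, 7, 13, 16, 8, 4, 2, 1}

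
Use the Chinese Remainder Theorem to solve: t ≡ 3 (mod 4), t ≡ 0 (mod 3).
M = 4 × 3 = 12. M₁ = 3, y₁ ≡ 3 (mod 4). M₂ = 4, y₂ ≡ 1 (mod 3). t = 3×3×3 + 0×4×1 ≡ 3 (mod 12)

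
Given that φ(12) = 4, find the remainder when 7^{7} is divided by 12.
By Euler: 7^{4} ≡ 1 (mod 12) since gcd(7, 12) = 1. 7 = 1×4 + 3. So 7^{7} ≡ 7^{3} ≡ 7 (mod 12)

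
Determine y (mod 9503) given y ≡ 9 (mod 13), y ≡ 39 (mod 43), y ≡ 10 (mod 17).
5586

Using the Chinese Remainder Theorem:
M = product of moduli = 9503
For equation 1: M_1 = 731, 731 ≡ 3 (mod 13), inverse of 731 mod 13 is 9 (check: 3 × 9 = 27 ≡ 1 (mod 13))
For equation 2: M_2 = 221, 221 ≡ 6 (mod 43), inverse of 221 mod 43 is 36 (check: 6 × 36 = 216 ≡ 1 (mod 43))
For equation 3: M_3 = 559, 559 ≡ 15 (mod 17), inverse of 559 mod 17 is 8 (check: 15 × 8 = 120 ≡ 1 (mod 17))
Combine: y ≡ Σ r_i×M_i×(M_i⁻¹ mod m_i) = 9×731×9 + 39×221×36 + 10×559×8 = 59211 + 310284 + 44720 = 414215
414215 mod 9503 = 5586
y ≡ 5586 (mod 9503)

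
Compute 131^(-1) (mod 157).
131^(-1) ≡ 6 (mod 157). Verification: 131 × 6 = 786 ≡ 1 (mod 157)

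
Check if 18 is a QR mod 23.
By Euler's criterion: 18^{11} ≡ 1 (mod 23). Since this equals 1, 18 is a QR.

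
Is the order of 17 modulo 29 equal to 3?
No, the actual order is 4, not 3.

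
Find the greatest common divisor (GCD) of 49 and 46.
1

Using the Euclidean algorithm:
49 = 1 × 46 + 3
46 = 15 × 3 + 1
3 = 3 × 1 + 0

GCD(49, 46) = 1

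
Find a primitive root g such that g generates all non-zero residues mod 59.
p - 1 = 58 has prime divisors 2, 29. h is a primitive root mod 59 iff h^(58/q) ≢ 1 (mod 59) for each such q.
h = 2: 2^29 ≡ 58, 2^2 ≡ 4 (mod 59); none is 1, so 2 has order 58 and is a primitive root.
The smallest primitive root mod 59 is g = 2.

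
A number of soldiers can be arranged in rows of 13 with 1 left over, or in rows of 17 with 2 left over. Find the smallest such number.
M = 13 × 17 = 221. M₁ = 17, y₁ ≡ 10 (mod 13). M₂ = 13, y₂ ≡ 4 (mod 17). n = 1×17×10 + 2×13×4 ≡ 53 (mod 221). The smallest positive such number is 53.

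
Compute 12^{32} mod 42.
18

Using successive squaring:
Binary expansion of 32: 100000
Powers of 12 mod 42 (each is the square of the previous):
  12^1 ≡ 12 (mod 42)
  12^2 ≡ 12² = 144 ≡ 18 (mod 42)
  12^4 ≡ 18² = 324 ≡ 30 (mod 42)
  12^8 ≡ 30² = 900 ≡ 18 (mod 42)
  12^16 ≡ 18² = 324 ≡ 30 (mod 42)
  12^32 ≡ 30² = 900 ≡ 18 (mod 42)
32 is a power of 2, so 12^32 is the last square: ≡ 18 (mod 42)
Result: 12^32 ≡ 18 (mod 42)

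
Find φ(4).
2

Prime factorization: 4 = 2^2
Using the formula φ(n) = n × Π(1 - 1/p) for each prime factor p:
φ(4) = 4 × (1 - 1/2)
φ(4) = 2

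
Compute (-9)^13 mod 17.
Using repeated squaring. (-9) ≡ 8 (mod 17). 13 = 8 + 4 + 1 (binary 1101). Repeated squaring mod 17: 8^1 ≡ 8; 8^2 ≡ 8² = 64 ≡ 13; 8^4 ≡ 13² = 169 ≡ 16; 8^8 ≡ 16² = 256 ≡ 1. Multiply: (-9)^13 ≡ 8^8 × 8^4 × 8^1 ≡ 1 × 16 × 8 (mod 17): 1 × 16 = 16 ≡ 16; 16 × 8 = 128 ≡ 9. So (-9)^13 ≡ 9 (mod 17).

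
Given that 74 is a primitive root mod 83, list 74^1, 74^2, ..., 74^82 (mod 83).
g^1, g^2, ..., g^{82} mod 83: {74, 81, 18, 4, 47, 75, 72, 16, 22, 51, 39, 64, 5, 38, 73, 7, 20, 69, 43, 28, 80, 27, 6, 29, 71, 25, 24, 33, 35, 17, 13, 49, 57, 68, 52, 30, 62, 23, 42, 37, 82, 9, 2, 65, 79, 36, 8, 11, 67, 61, 32, 44, 19, 78, 45, 10, 76, 63, 14, 40, 55, 3, 56, 77, 54, 12, 58, 59, 50, 48, 66, 70, 34, 26, 15, 31, 53, 21, 60, 41, 46, 1}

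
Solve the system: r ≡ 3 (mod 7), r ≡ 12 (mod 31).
M = 7 × 31 = 217. M₁ = 31, y₁ ≡ 5 (mod 7). M₂ = 7, y₂ ≡ 9 (mod 31). r = 3×31×5 + 12×7×9 ≡ 136 (mod 217)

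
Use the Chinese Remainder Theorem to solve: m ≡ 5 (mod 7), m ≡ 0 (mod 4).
M = 7 × 4 = 28. M₁ = 4, y₁ ≡ 2 (mod 7). M₂ = 7, y₂ ≡ 3 (mod 4). m = 5×4×2 + 0×7×3 ≡ 12 (mod 28)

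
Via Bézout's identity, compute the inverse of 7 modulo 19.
Extended GCD: 7(-8) + 19(3) = 1. So 7^(-1) ≡ 11 ≡ 11 (mod 19). Verify: 7 × 11 = 77 ≡ 1 (mod 19)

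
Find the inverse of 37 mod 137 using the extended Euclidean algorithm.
Extended GCD: 37(-37) + 137(10) = 1. So 37^(-1) ≡ 100 ≡ 100 (mod 137). Verify: 37 × 100 = 3700 ≡ 1 (mod 137)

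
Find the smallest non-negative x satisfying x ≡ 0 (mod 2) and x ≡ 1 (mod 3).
M = 2 × 3 = 6. M₁ = 3, y₁ ≡ 1 (mod 2). M₂ = 2, y₂ ≡ 2 (mod 3). x = 0×3×1 + 1×2×2 ≡ 4 (mod 6)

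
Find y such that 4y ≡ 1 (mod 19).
4^(-1) ≡ 5 (mod 19). Verification: 4 × 5 = 20 ≡ 1 (mod 19)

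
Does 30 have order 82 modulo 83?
p - 1 = 82 has prime divisors 2, 41. Check 30^(82/q) mod 83 for each: 30^(82/2) = 30^41 ≡ 1, 30^(82/41) = 30^2 ≡ 70 (mod 83). Since 30^41 ≡ 1 (mod 83), the order of 30 divides 41 (in fact the order is 41) ≠ 82, so it is not a primitive root.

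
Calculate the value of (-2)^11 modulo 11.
Using Fermat: (-2)^{10} ≡ 1 (mod 11). 11 ≡ 1 (mod 10). So (-2)^{11} ≡ (-2)^{1} ≡ 9 (mod 11)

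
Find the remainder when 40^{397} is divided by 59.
By Fermat: 40^{58} ≡ 1 (mod 59). 397 = 6×58 + 49. So 40^{397} ≡ 40^{49} ≡ 54 (mod 59)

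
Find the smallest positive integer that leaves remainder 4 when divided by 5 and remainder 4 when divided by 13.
M = 5 × 13 = 65. M₁ = 13, y₁ ≡ 2 (mod 5). M₂ = 5, y₂ ≡ 8 (mod 13). n = 4×13×2 + 4×5×8 ≡ 4 (mod 65). The smallest positive such number is 4.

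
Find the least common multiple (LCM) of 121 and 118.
14278

First find GCD(121, 118) using the Euclidean algorithm:
121 = 1 × 118 + 3
118 = 39 × 3 + 1
3 = 3 × 1 + 0
GCD(121, 118) = 1

LCM formula: LCM(a, b) = (a × b) / GCD(a, b)
LCM(121, 118) = (121 × 118) / 1
LCM(121, 118) = 14278 / 1
LCM(121, 118) = 14278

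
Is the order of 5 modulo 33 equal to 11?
No, the actual order is 10, not 11.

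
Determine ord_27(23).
Powers of 23 mod 27: 23^1≡23, 23^2≡16, 23^3≡17, 23^4≡13, 23^5≡2, 23^6≡19, 23^7≡5, 23^8≡7, 23^9≡26, 23^10≡4, 23^11≡11, 23^12≡10, 23^13≡14, 23^14≡25, 23^15≡8, 23^16≡22, 23^17≡20, 23^18≡1. Order = 18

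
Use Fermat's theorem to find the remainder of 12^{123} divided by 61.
20

By Fermat's Little Theorem, a^(p-1) ≡ 1 (mod p) for prime p and gcd(a, p) = 1
Here p = 61, so 12^60 ≡ 1 (mod 61)
We can reduce the exponent: 123 mod 60 = 3
So 12^123 ≡ 12^3 (mod 61)
Computing: 12^3 mod 61 = 20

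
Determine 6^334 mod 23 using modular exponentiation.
Using Fermat: 6^{22} ≡ 1 (mod 23). 334 ≡ 4 (mod 22). So 6^{334} ≡ 6^{4} ≡ 8 (mod 23)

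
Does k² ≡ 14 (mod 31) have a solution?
By Euler's criterion: 14^{15} ≡ 1 (mod 31). Since this equals 1, 14 is a QR.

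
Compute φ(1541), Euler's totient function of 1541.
1452

Prime factorization: 1541 = 23 × 67
Using the formula φ(n) = n × Π(1 - 1/p) for each prime factor p:
φ(1541) = 1541 × (1 - 1/23) × (1 - 1/67)
φ(1541) = 1452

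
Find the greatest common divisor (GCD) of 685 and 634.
1

Using the Euclidean algorithm:
685 = 1 × 634 + 51
634 = 12 × 51 + 22
51 = 2 × 22 + 7
22 = 3 × 7 + 1
7 = 7 × 1 + 0

GCD(685, 634) = 1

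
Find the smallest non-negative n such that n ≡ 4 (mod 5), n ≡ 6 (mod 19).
44

Using the Chinese Remainder Theorem:
M = product of moduli = 95
For equation 1: M_1 = 19, 19 ≡ 4 (mod 5), inverse of 19 mod 5 is 4 (check: 4 × 4 = 16 ≡ 1 (mod 5))
For equation 2: M_2 = 5, 5 ≡ 5 (mod 19), inverse of 5 mod 19 is 4 (check: 5 × 4 = 20 ≡ 1 (mod 19))
Combine: n ≡ Σ r_i×M_i×(M_i⁻¹ mod m_i) = 4×19×4 + 6×5×4 = 304 + 120 = 424
424 mod 95 = 44
n ≡ 44 (mod 95)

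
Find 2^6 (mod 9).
6 = 4 + 2 (binary 110). Repeated squaring mod 9: 2^1 ≡ 2; 2^2 ≡ 2² = 4 ≡ 4; 2^4 ≡ 4² = 16 ≡ 7. Multiply: 2^6 = 2^4 × 2^2 ≡ 7 × 4 (mod 9): 7 × 4 = 28 ≡ 1. So 2^6 ≡ 1 (mod 9).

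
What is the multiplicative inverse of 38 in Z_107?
31

Using Extended Euclidean Algorithm:
gcd(38, 107) = 1
Bezout coefficients: 38 × 31 + 107 × -11 = 1
So 38 × 31 ≡ 1 (mod 107)
The inverse is 31 mod 107 = 31
Verification: 38 × 31 = 1178 = 11 × 107 + 1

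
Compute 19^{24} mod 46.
39

Using successive squaring:
Binary expansion of 24: 11000
Powers of 19 mod 46 (each is the square of the previous):
  19^1 ≡ 19 (mod 46)
  19^2 ≡ 19² = 361 ≡ 39 (mod 46)
  19^4 ≡ 39² = 1521 ≡ 3 (mod 46)
  19^8 ≡ 3² = 9 ≡ 9 (mod 46)
  19^16 ≡ 9² = 81 ≡ 35 (mod 46)
24 = 16 + 8, so 19^24 = 19^16 × 19^8 ≡ 35 × 9 (mod 46)
Multiplying step by step:
  35 × 9 = 315 ≡ 39 (mod 46)
Result: 19^24 ≡ 39 (mod 46)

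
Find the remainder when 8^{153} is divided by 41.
By Fermat: 8^{40} ≡ 1 (mod 41). 153 = 3×40 + 33. So 8^{153} ≡ 8^{33} ≡ 21 (mod 41)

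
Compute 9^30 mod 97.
Using repeated squaring. 30 = 16 + 8 + 4 + 2 (binary 11110). Repeated squaring mod 97: 9^1 ≡ 9; 9^2 ≡ 9² = 81 ≡ 81; 9^4 ≡ 81² = 6561 ≡ 62; 9^8 ≡ 62² = 3844 ≡ 61; 9^16 ≡ 61² = 3721 ≡ 35. Multiply: 9^30 = 9^16 × 9^8 × 9^4 × 9^2 ≡ 35 × 61 × 62 × 81 (mod 97): 35 × 61 = 2135 ≡ 1; 1 × 62 = 62 ≡ 62; 62 × 81 = 5022 ≡ 75. So 9^30 ≡ 75 (mod 97).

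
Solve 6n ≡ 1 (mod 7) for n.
6

Using Extended Euclidean Algorithm:
gcd(6, 7) = 1
Bezout coefficients: 6 × -1 + 7 × 1 = 1
So 6 × -1 ≡ 1 (mod 7)
The inverse is -1 mod 7 = 6
Verification: 6 × 6 = 36 = 5 × 7 + 1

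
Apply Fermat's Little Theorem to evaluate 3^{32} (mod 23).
8

By Fermat's Little Theorem, a^(p-1) ≡ 1 (mod p) for prime p and gcd(a, p) = 1
Here p = 23, so 3^22 ≡ 1 (mod 23)
We can reduce the exponent: 32 mod 22 = 10
So 3^32 ≡ 3^10 (mod 23)
Computing: 3^10 mod 23 = 8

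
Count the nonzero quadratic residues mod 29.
For prime 29, there are (p-1)/2 = (29-1)/2 = 14 quadratic residues (excluding 0).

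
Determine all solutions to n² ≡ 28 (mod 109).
The square roots of 28 mod 109 are 79 and 30. Verify: 79² = 6241 ≡ 28 (mod 109)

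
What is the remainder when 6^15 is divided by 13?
Using Fermat: 6^{12} ≡ 1 (mod 13). 15 ≡ 3 (mod 12). So 6^{15} ≡ 6^{3} ≡ 8 (mod 13)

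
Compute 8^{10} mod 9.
1

Using successive squaring:
Binary expansion of 10: 1010
Powers of 8 mod 9 (each is the square of the previous):
  8^1 ≡ 8 (mod 9)
  8^2 ≡ 8² = 64 ≡ 1 (mod 9)
  8^4 ≡ 1² = 1 ≡ 1 (mod 9)
  8^8 ≡ 1² = 1 ≡ 1 (mod 9)
10 = 8 + 2, so 8^10 = 8^8 × 8^2 ≡ 1 × 1 (mod 9)
Multiplying step by step:
  1 × 1 = 1 ≡ 1 (mod 9)
Result: 8^10 ≡ 1 (mod 9)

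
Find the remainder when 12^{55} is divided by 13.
By Fermat: 12^{12} ≡ 1 (mod 13). 55 = 4×12 + 7. So 12^{55} ≡ 12^{7} ≡ 12 (mod 13)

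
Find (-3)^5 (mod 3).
(-3) ≡ 0 (mod 3). 5 = 4 + 1 (binary 101). Repeated squaring mod 3: 0^1 ≡ 0; 0^2 ≡ 0² = 0 ≡ 0; 0^4 ≡ 0² = 0 ≡ 0. Multiply: (-3)^5 ≡ 0^4 × 0^1 ≡ 0 × 0 (mod 3): 0 × 0 = 0 ≡ 0. So (-3)^5 ≡ 0 (mod 3).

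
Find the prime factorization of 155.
5 × 31

Divide by primes starting from smallest:
155 ÷ 5 = 31
31 ÷ 31 = 1

155 = 5 × 31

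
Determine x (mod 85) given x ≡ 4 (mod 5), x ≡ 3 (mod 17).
54

Using the Chinese Remainder Theorem:
M = product of moduli = 85
For equation 1: M_1 = 17, 17 ≡ 2 (mod 5), inverse of 17 mod 5 is 3 (check: 2 × 3 = 6 ≡ 1 (mod 5))
For equation 2: M_2 = 5, 5 ≡ 5 (mod 17), inverse of 5 mod 17 is 7 (check: 5 × 7 = 35 ≡ 1 (mod 17))
Combine: x ≡ Σ r_i×M_i×(M_i⁻¹ mod m_i) = 4×17×3 + 3×5×7 = 204 + 105 = 309
309 mod 85 = 54
x ≡ 54 (mod 85)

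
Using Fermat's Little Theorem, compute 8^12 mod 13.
By Fermat's Little Theorem, 8^{12} ≡ 1 (mod 13) since 13 is prime and gcd(8, 13) = 1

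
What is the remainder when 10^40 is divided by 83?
Using repeated squaring. 40 = 32 + 8 (binary 101000). Repeated squaring mod 83: 10^1 ≡ 10; 10^2 ≡ 10² = 100 ≡ 17; 10^4 ≡ 17² = 289 ≡ 40; 10^8 ≡ 40² = 1600 ≡ 23; 10^16 ≡ 23² = 529 ≡ 31; 10^32 ≡ 31² = 961 ≡ 48. Multiply: 10^40 = 10^32 × 10^8 ≡ 48 × 23 (mod 83): 48 × 23 = 1104 ≡ 25. So 10^40 ≡ 25 (mod 83).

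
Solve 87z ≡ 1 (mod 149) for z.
87^(-1) ≡ 12 (mod 149). Verification: 87 × 12 = 1044 ≡ 1 (mod 149)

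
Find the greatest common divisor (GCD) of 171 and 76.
19

Using the Euclidean algorithm:
171 = 2 × 76 + 19
76 = 4 × 19 + 0

GCD(171, 76) = 19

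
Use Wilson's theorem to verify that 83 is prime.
(82)! mod 83 = 82. Since this equals -1 (mod 83), Wilson confirms 83 is prime.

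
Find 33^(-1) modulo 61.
37

Using Extended Euclidean Algorithm:
gcd(33, 61) = 1
Bezout coefficients: 33 × -24 + 61 × 13 = 1
So 33 × -24 ≡ 1 (mod 61)
The inverse is -24 mod 61 = 37
Verification: 33 × 37 = 1221 = 20 × 61 + 1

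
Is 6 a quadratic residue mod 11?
By Euler's criterion: 6^{5} ≡ 10 (mod 11). Since this equals -1 (≡ 10), 6 is not a QR.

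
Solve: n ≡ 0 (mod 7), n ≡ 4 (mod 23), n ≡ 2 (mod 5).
M = 7 × 23 × 5 = 805. M₁ = 115, y₁ ≡ 5 (mod 7). M₂ = 35, y₂ ≡ 2 (mod 23). M₃ = 161, y₃ ≡ 1 (mod 5). n = 0×115×5 + 4×35×2 + 2×161×1 ≡ 602 (mod 805)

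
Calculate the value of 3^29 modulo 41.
Using repeated squaring. 29 = 16 + 8 + 4 + 1 (binary 11101). Repeated squaring mod 41: 3^1 ≡ 3; 3^2 ≡ 3² = 9 ≡ 9; 3^4 ≡ 9² = 81 ≡ 40; 3^8 ≡ 40² = 1600 ≡ 1; 3^16 ≡ 1² = 1 ≡ 1. Multiply: 3^29 = 3^16 × 3^8 × 3^4 × 3^1 ≡ 1 × 1 × 40 × 3 (mod 41): 1 × 1 = 1 ≡ 1; 1 × 40 = 40 ≡ 40; 40 × 3 = 120 ≡ 38. So 3^29 ≡ 38 (mod 41).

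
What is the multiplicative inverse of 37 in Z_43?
7

Using Extended Euclidean Algorithm:
gcd(37, 43) = 1
Bezout coefficients: 37 × 7 + 43 × -6 = 1
So 37 × 7 ≡ 1 (mod 43)
The inverse is 7 mod 43 = 7
Verification: 37 × 7 = 259 = 6 × 43 + 1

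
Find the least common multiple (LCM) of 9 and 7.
63

First find GCD(9, 7) using the Euclidean algorithm:
9 = 1 × 7 + 2
7 = 3 × 2 + 1
2 = 2 × 1 + 0
GCD(9, 7) = 1

LCM formula: LCM(a, b) = (a × b) / GCD(a, b)
LCM(9, 7) = (9 × 7) / 1
LCM(9, 7) = 63 / 1
LCM(9, 7) = 63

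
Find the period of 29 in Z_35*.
Powers of 29 mod 35: 29^1≡29, 29^2≡1. Order = 2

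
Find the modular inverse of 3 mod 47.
3^(-1) ≡ 16 (mod 47). Verification: 3 × 16 = 48 ≡ 1 (mod 47)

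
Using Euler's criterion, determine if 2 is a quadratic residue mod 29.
By Euler's criterion: 2^{14} ≡ 28 (mod 29). Since this equals -1 (≡ 28), 2 is not a QR.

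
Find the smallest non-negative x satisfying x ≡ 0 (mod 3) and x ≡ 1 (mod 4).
M = 3 × 4 = 12. M₁ = 4, y₁ ≡ 1 (mod 3). M₂ = 3, y₂ ≡ 3 (mod 4). x = 0×4×1 + 1×3×3 ≡ 9 (mod 12)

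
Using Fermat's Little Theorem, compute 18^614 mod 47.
By Fermat: 18^{46} ≡ 1 (mod 47). 614 ≡ 16 (mod 46). So 18^{614} ≡ 18^{16} ≡ 8 (mod 47)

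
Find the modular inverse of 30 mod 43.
30^(-1) ≡ 33 (mod 43). Verification: 30 × 33 = 990 ≡ 1 (mod 43)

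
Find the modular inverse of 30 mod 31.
30^(-1) ≡ 30 (mod 31). Verification: 30 × 30 = 900 ≡ 1 (mod 31)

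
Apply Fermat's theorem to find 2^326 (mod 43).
By Fermat: 2^{42} ≡ 1 (mod 43). 326 = 7×42 + 32. So 2^{326} ≡ 2^{32} ≡ 16 (mod 43)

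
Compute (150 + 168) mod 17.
12

(150 + 168) = 318
318 mod 17 = 12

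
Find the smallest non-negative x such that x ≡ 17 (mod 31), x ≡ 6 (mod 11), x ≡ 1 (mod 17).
358

Using the Chinese Remainder Theorem:
M = product of moduli = 5797
For equation 1: M_1 = 187, 187 ≡ 1 (mod 31), inverse of 187 mod 31 is 1 (check: 1 × 1 = 1 ≡ 1 (mod 31))
For equation 2: M_2 = 527, 527 ≡ 10 (mod 11), inverse of 527 mod 11 is 10 (check: 10 × 10 = 100 ≡ 1 (mod 11))
For equation 3: M_3 = 341, 341 ≡ 1 (mod 17), inverse of 341 mod 17 is 1 (check: 1 × 1 = 1 ≡ 1 (mod 17))
Combine: x ≡ Σ r_i×M_i×(M_i⁻¹ mod m_i) = 17×187×1 + 6×527×10 + 1×341×1 = 3179 + 31620 + 341 = 35140
35140 mod 5797 = 358
x ≡ 358 (mod 5797)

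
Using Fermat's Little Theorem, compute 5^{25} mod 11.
1

By Fermat's Little Theorem, a^(p-1) ≡ 1 (mod p) for prime p and gcd(a, p) = 1
Here p = 11, so 5^10 ≡ 1 (mod 11)
We can reduce the exponent: 25 mod 10 = 5
So 5^25 ≡ 5^5 (mod 11)
Computing: 5^5 mod 11 = 1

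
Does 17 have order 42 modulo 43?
p - 1 = 42 has prime divisors 2, 3, 7. Check 17^(42/q) mod 43 for each: 17^(42/2) = 17^21 ≡ 1, 17^(42/3) = 17^14 ≡ 6, 17^(42/7) = 17^6 ≡ 35 (mod 43). Since 17^21 ≡ 1 (mod 43), the order of 17 divides 21 (in fact the order is 21) ≠ 42, so it is not a primitive root.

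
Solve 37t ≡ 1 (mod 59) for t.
8

Using Extended Euclidean Algorithm:
gcd(37, 59) = 1
Bezout coefficients: 37 × 8 + 59 × -5 = 1
So 37 × 8 ≡ 1 (mod 59)
The inverse is 8 mod 59 = 8
Verification: 37 × 8 = 296 = 5 × 59 + 1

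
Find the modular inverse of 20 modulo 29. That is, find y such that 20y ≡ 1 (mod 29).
16

Using Extended Euclidean Algorithm:
gcd(20, 29) = 1
Bezout coefficients: 20 × -13 + 29 × 9 = 1
So 20 × -13 ≡ 1 (mod 29)
The inverse is -13 mod 29 = 16
Verification: 20 × 16 = 320 = 11 × 29 + 1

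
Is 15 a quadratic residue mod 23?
By Euler's criterion: 15^{11} ≡ 22 (mod 23). Since this equals -1 (≡ 22), 15 is not a QR.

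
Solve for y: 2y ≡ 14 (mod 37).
7

Since gcd(2, 37) = 1 divides 14, a solution exists.
Multiply both sides by the inverse of 2 mod 37:
  2^(-1) mod 37 = 19
  x ≡ 19 × 14 ≡ 266 ≡ 7 (mod 37)
Verification: 2 × 7 = 14 = 0 × 37 + 14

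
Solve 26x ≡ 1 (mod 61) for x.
26^(-1) ≡ 54 (mod 61). Verification: 26 × 54 = 1404 ≡ 1 (mod 61)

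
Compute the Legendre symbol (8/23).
(8/23) = 8^{11} mod 23 = 1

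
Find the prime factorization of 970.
2 × 5 × 97

Divide by primes starting from smallest:
970 ÷ 2 = 485
485 ÷ 5 = 97
97 ÷ 97 = 1

970 = 2 × 5 × 97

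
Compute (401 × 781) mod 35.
1

(401 × 781) = 313181
313181 mod 35 = 1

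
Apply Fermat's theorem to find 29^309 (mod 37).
By Fermat: 29^{36} ≡ 1 (mod 37). 309 = 8×36 + 21. So 29^{309} ≡ 29^{21} ≡ 31 (mod 37)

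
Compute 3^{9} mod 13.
1

Using successive squaring:
Binary expansion of 9: 1001
Powers of 3 mod 13 (each is the square of the previous):
  3^1 ≡ 3 (mod 13)
  3^2 ≡ 3² = 9 ≡ 9 (mod 13)
  3^4 ≡ 9² = 81 ≡ 3 (mod 13)
  3^8 ≡ 3² = 9 ≡ 9 (mod 13)
9 = 8 + 1, so 3^9 = 3^8 × 3^1 ≡ 9 × 3 (mod 13)
Multiplying step by step:
  9 × 3 = 27 ≡ 1 (mod 13)
Result: 3^9 ≡ 1 (mod 13)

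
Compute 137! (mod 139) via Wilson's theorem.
(138)! = (137)! × (138) ≡ -1 (mod 139). So (137)! ≡ -1 × (138)^(-1) ≡ (-1)×(-1) = 1 (mod 139)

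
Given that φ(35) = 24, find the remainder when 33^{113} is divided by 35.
By Euler: 33^{24} ≡ 1 (mod 35) since gcd(33, 35) = 1. 113 = 4×24 + 17. So 33^{113} ≡ 33^{17} ≡ 3 (mod 35)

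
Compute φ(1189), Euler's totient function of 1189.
1120

Prime factorization: 1189 = 29 × 41
Using the formula φ(n) = n × Π(1 - 1/p) for each prime factor p:
φ(1189) = 1189 × (1 - 1/29) × (1 - 1/41)
φ(1189) = 1120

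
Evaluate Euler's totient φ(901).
832

Prime factorization: 901 = 17 × 53
Using the formula φ(n) = n × Π(1 - 1/p) for each prime factor p:
φ(901) = 901 × (1 - 1/17) × (1 - 1/53)
φ(901) = 832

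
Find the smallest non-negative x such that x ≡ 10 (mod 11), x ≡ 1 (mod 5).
21

Using the Chinese Remainder Theorem:
M = product of moduli = 55
For equation 1: M_1 = 5, 5 ≡ 5 (mod 11), inverse of 5 mod 11 is 9 (check: 5 × 9 = 45 ≡ 1 (mod 11))
For equation 2: M_2 = 11, 11 ≡ 1 (mod 5), inverse of 11 mod 5 is 1 (check: 1 × 1 = 1 ≡ 1 (mod 5))
Combine: x ≡ Σ r_i×M_i×(M_i⁻¹ mod m_i) = 10×5×9 + 1×11×1 = 450 + 11 = 461
461 mod 55 = 21
x ≡ 21 (mod 55)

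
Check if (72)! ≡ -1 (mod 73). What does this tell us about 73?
(72)! mod 73 = 72. Since this equals -1 (mod 73), Wilson confirms 73 is prime.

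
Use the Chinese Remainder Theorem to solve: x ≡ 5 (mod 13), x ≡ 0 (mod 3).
18

Using the Chinese Remainder Theorem:
M = product of moduli = 39
For equation 1: M_1 = 3, 3 ≡ 3 (mod 13), inverse of 3 mod 13 is 9 (check: 3 × 9 = 27 ≡ 1 (mod 13))
For equation 2: M_2 = 13, 13 ≡ 1 (mod 3), inverse of 13 mod 3 is 1 (check: 1 × 1 = 1 ≡ 1 (mod 3))
Combine: x ≡ Σ r_i×M_i×(M_i⁻¹ mod m_i) = 5×3×9 + 0×13×1 = 135 + 0 = 135
135 mod 39 = 18
x ≡ 18 (mod 39)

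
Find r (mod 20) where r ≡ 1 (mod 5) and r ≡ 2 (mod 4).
M = 5 × 4 = 20. M₁ = 4, y₁ ≡ 4 (mod 5). M₂ = 5, y₂ ≡ 1 (mod 4). r = 1×4×4 + 2×5×1 ≡ 6 (mod 20)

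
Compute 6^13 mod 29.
Using repeated squaring. 13 = 8 + 4 + 1 (binary 1101). Repeated squaring mod 29: 6^1 ≡ 6; 6^2 ≡ 6² = 36 ≡ 7; 6^4 ≡ 7² = 49 ≡ 20; 6^8 ≡ 20² = 400 ≡ 23. Multiply: 6^13 = 6^8 × 6^4 × 6^1 ≡ 23 × 20 × 6 (mod 29): 23 × 20 = 460 ≡ 25; 25 × 6 = 150 ≡ 5. So 6^13 ≡ 5 (mod 29).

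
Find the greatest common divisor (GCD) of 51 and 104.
1

Using the Euclidean algorithm:
51 = 0 × 104 + 51
104 = 2 × 51 + 2
51 = 25 × 2 + 1
2 = 2 × 1 + 0

GCD(51, 104) = 1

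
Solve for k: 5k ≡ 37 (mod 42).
41

Since gcd(5, 42) = 1 divides 37, a solution exists.
Multiply both sides by the inverse of 5 mod 42:
  5^(-1) mod 42 = 17
  x ≡ 17 × 37 ≡ 629 ≡ 41 (mod 42)
Verification: 5 × 41 = 205 = 4 × 42 + 37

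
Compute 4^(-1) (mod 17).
13

Using Extended Euclidean Algorithm:
gcd(4, 17) = 1
Bezout coefficients: 4 × -4 + 17 × 1 = 1
So 4 × -4 ≡ 1 (mod 17)
The inverse is -4 mod 17 = 13
Verification: 4 × 13 = 52 = 3 × 17 + 1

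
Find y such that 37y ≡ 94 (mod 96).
70

Since gcd(37, 96) = 1 divides 94, a solution exists.
Multiply both sides by the inverse of 37 mod 96:
  37^(-1) mod 96 = 13
  x ≡ 13 × 94 ≡ 1222 ≡ 70 (mod 96)
Verification: 37 × 70 = 2590 = 26 × 96 + 94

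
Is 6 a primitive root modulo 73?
No

To verify, check if 6^(72/q) ≢ 1 (mod 73) for each prime divisor q of 72
Divisors of 72 = 72: [1, 2, 3, 4, 6, 8, 9, 12, 18, 24, 36, 72]
  6^(72/2) = 6^36 ≡ 1 (mod 73)
  6^(72/3) = 6^24 ≡ 64 (mod 73)
Conclusion: 6 is not a primitive root modulo 73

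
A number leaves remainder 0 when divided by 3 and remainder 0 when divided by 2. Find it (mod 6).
M = 3 × 2 = 6. M₁ = 2, y₁ ≡ 2 (mod 3). M₂ = 3, y₂ ≡ 1 (mod 2). n = 0×2×2 + 0×3×1 ≡ 0 (mod 6)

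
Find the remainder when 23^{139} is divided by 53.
By Fermat: 23^{52} ≡ 1 (mod 53). 139 = 2×52 + 35. So 23^{139} ≡ 23^{35} ≡ 30 (mod 53)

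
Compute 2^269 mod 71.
Using Fermat: 2^{70} ≡ 1 (mod 71). 269 ≡ 59 (mod 70). So 2^{269} ≡ 2^{59} ≡ 58 (mod 71)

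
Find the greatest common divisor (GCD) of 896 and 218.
2

Using the Euclidean algorithm:
896 = 4 × 218 + 24
218 = 9 × 24 + 2
24 = 12 × 2 + 0

GCD(896, 218) = 2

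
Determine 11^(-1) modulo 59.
11^(-1) ≡ 43 (mod 59). Verification: 11 × 43 = 473 ≡ 1 (mod 59)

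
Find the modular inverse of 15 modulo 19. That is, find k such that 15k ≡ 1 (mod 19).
14

Using Extended Euclidean Algorithm:
gcd(15, 19) = 1
Bezout coefficients: 15 × -5 + 19 × 4 = 1
So 15 × -5 ≡ 1 (mod 19)
The inverse is -5 mod 19 = 14
Verification: 15 × 14 = 210 = 11 × 19 + 1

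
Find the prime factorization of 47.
47

Divide by primes starting from smallest:
47 ÷ 47 = 1

47 = 47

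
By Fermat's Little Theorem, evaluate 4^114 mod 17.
By Fermat: 4^{16} ≡ 1 (mod 17). 114 = 7×16 + 2. So 4^{114} ≡ 4^{2} ≡ 16 (mod 17)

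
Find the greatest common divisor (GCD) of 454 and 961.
1

Using the Euclidean algorithm:
454 = 0 × 961 + 454
961 = 2 × 454 + 53
454 = 8 × 53 + 30
53 = 1 × 30 + 23
30 = 1 × 23 + 7
23 = 3 × 7 + 2
7 = 3 × 2 + 1
2 = 2 × 1 + 0

GCD(454, 961) = 1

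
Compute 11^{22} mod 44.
33

Using successive squaring:
Binary expansion of 22: 10110
Powers of 11 mod 44 (each is the square of the previous):
  11^1 ≡ 11 (mod 44)
  11^2 ≡ 11² = 121 ≡ 33 (mod 44)
  11^4 ≡ 33² = 1089 ≡ 33 (mod 44)
  11^8 ≡ 33² = 1089 ≡ 33 (mod 44)
  11^16 ≡ 33² = 1089 ≡ 33 (mod 44)
22 = 16 + 4 + 2, so 11^22 = 11^16 × 11^4 × 11^2 ≡ 33 × 33 × 33 (mod 44)
Multiplying step by step:
  33 × 33 = 1089 ≡ 33 (mod 44)
  33 × 33 = 1089 ≡ 33 (mod 44)
Result: 11^22 ≡ 33 (mod 44)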